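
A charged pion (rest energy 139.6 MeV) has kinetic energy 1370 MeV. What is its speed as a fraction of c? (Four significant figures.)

0.9957c

γ = 1 + K/(mc²) = 1 + 1370/139.6 = 10.814.
β = √(1 − 1/γ²) = √(1 − 0.0085512) = √0.9914488 = 0.9957.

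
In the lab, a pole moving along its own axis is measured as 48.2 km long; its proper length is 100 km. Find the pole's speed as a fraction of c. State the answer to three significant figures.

0.876c

Length contraction gives γ = L₀/L = 100/48.2 = 2.0747.
β = √(1 − 1/γ²) = √0.767679 = 0.876.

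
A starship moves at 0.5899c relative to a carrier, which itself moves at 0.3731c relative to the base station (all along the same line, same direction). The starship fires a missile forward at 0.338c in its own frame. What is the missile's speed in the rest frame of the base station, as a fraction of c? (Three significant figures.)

Apply u = (u'+v)/(1+u'v) twice. Missile in the carrier frame: (0.338+0.5899)/(1+0.338·0.5899) = 0.9279/1.1993862 = 0.77365c.
That velocity, transformed to the rest frame of the base station: (0.77365+0.3731)/(1+0.77365·0.3731) = 1.14675/1.288648815 = 0.88989c.

0.890c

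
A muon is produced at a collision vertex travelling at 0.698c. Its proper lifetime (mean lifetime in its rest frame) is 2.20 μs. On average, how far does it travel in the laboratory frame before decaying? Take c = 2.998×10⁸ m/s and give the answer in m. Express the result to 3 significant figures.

643 m

γ = 1/√(1 − β²) = 1/√(1 − 0.487204) = 1/√0.512796 = 1/0.716098 = 1.3965.
Lab-frame lifetime: Δt = γτ = 1.3965 × 2.20 μs = 3.0723 μs.
Distance: d = vΔt = 0.698 × 2.998×10⁸ m/s × 3.0723×10^-6 s = 643 m.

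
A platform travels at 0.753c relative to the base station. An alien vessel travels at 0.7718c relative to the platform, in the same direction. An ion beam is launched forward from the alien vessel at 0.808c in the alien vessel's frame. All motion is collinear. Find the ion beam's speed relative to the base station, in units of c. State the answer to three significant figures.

Apply u = (u'+v)/(1+u'v) twice. Ion beam in the platform frame: (0.808+0.7718)/(1+0.808·0.7718) = 1.5798/1.6236144 = 0.97301c.
That velocity, transformed to the rest frame of the base station: (0.97301+0.753)/(1+0.97301·0.753) = 1.72601/1.73267653 = 0.99615c.

0.996c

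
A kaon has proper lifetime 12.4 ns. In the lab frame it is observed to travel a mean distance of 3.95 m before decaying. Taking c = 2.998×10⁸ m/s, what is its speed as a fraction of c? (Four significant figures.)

0.7282c

Lab distance = (lab lifetime)·v = γτ·βc, so βγ = d/(cτ) = 3.950/(2.998×10⁸ × 1.240×10^-8) = 1.0625.
With βγ = 1.0625: γ² = 1 + (βγ)² = 2.12891, and β = (βγ)/γ = 1.0625/1.45908 = 0.7282.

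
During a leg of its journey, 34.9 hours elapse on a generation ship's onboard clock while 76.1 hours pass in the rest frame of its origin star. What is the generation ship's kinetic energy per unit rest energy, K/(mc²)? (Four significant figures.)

1.181

From Δt = γΔτ: γ = 76.1/34.9 = 2.18052.
K/(mc²) = γ − 1 = 2.18052 − 1 = 1.181.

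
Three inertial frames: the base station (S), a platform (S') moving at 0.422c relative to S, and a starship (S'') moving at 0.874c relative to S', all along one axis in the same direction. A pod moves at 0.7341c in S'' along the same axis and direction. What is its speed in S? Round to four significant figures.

0.9917c

Apply u = (u'+v)/(1+u'v) twice. Pod in the platform frame: (0.7341+0.874)/(1+0.7341·0.874) = 1.6081/1.6416034 = 0.97959c.
That velocity, transformed to the rest frame of the base station: (0.97959+0.422)/(1+0.97959·0.422) = 1.40159/1.41338698 = 0.99165c.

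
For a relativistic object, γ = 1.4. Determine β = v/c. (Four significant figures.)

0.6999

β = √(1 − 1/γ²) = √(1 − 1/1.96) = √0.489796 = 0.6999.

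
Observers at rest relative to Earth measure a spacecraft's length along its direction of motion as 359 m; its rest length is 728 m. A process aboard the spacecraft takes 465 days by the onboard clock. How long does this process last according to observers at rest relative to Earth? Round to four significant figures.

From L = L₀/γ: γ = 728/359 = 2.02786.
Δt = γΔτ = 2.02786 × 465 = 943.0 days.

943.0 days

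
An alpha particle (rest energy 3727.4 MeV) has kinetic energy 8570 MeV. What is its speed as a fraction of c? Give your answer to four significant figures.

0.9530c

γ = 1 + K/(mc²) = 1 + 8570/3727.4 = 3.2992.
β = √(1 − 1/γ²) = √(1 − 0.0918719) = √0.9081281 = 0.9530.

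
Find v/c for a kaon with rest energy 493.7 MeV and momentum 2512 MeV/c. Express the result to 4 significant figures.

0.9812

pc/(mc²) = 2512/493.7 = 5.0881 = βγ = β/√(1−β²).
So β² = x²/(1 + x²) with x = 5.0881: x² = 25.8888, β² = 25.8888/26.8888 = 0.96281, β = 0.9812.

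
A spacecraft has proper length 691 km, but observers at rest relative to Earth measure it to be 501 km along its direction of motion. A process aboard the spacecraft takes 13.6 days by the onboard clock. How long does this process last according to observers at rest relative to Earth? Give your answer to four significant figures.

γ = L₀/L = 691/501 = 1.37924.
Δt = γΔτ = 1.37924 × 13.6 = 18.76 days.

18.76 days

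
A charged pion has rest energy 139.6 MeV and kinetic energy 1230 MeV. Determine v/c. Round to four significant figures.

γ = 1 + K/(mc²) = 1 + 1230/139.6 = 9.8109.
β = √(1 − 1/γ²) = √(1 − 0.0103892) = √0.9896108 = 0.9948.

0.9948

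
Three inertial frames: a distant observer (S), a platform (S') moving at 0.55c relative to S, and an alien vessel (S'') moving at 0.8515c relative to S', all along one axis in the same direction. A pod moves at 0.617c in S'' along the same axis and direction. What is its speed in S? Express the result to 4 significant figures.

0.9890c

First combine the pod and alien vessel (S''→S'): u₁ = (0.617 + 0.8515)/(1 + 0.617×0.8515) = 1.4685/1.5253755 = 0.96271.
Then combine with the platform (S'→S): u = (0.96271 + 0.55)/(1 + 0.96271×0.55) = 1.51271/1.5294905 = 0.98903.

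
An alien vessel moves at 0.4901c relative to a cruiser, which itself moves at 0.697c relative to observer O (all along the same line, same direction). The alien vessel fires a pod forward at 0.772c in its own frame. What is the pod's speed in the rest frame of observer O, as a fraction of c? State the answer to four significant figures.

0.9844c

Compose velocities in two stages. Stage 1 (into S'): u₁ = (0.772+0.4901)/(1+0.772×0.4901) = 0.91566.
Stage 2 (into S): u = (0.91566+0.697)/(1+0.91566×0.697) = 0.9844, so the speed is 0.9844c.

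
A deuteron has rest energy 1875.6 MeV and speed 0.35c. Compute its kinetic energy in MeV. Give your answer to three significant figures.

Lorentz factor: γ = (1 − 0.1225)^(−1/2) = 1.067521.
Kinetic energy: K = (γ − 1)mc² = (1.067521 − 1) × 1875.6 MeV = 0.067521 × 1875.6 = 127 MeV.

127 MeV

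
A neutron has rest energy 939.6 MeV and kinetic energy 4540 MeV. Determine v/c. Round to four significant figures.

0.9852

K = (γ−1)mc², so γ = 1 + 4540/939.6 = 5.8318.
Then v/c = √(1 − γ⁻²) = √(1 − 0.0294032) = √0.9705968 = 0.9852.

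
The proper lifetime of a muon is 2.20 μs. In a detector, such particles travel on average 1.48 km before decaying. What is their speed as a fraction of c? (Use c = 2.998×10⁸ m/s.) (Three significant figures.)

Lab distance = (lab lifetime)·v = γτ·βc, so βγ = d/(cτ) = 1480/(2.998×10⁸ × 2.200×10^-6) = 2.2439.
With βγ = 2.2439: γ² = 1 + (βγ)² = 6.03509, and β = (βγ)/γ = 2.2439/2.45664 = 0.913.

0.913c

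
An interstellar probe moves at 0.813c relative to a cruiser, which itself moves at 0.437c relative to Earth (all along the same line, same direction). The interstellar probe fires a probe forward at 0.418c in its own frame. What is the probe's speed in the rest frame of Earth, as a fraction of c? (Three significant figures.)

0.967c

Compose velocities in two stages. Stage 1 (into S'): u₁ = (0.418+0.813)/(1+0.418×0.813) = 0.91877.
Stage 2 (into S): u = (0.91877+0.437)/(1+0.91877×0.437) = 0.96737, so the speed is 0.967c.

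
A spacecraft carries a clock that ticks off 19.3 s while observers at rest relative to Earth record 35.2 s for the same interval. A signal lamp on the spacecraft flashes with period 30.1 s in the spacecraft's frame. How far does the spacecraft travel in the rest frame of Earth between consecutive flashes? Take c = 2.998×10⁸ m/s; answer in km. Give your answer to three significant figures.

1.38×10^7 km

The time-dilation ratio gives γ = 35.2/19.3 = 1.82383.
β = √(1 − 1/γ²) = 0.83628. Lab-frame period = γτ = 1.82383×30.1 s = 54.897 s. Distance = βc × γτ = 0.83628 × 2.998×10⁸ m/s × 54.897 s = 1.3764×10^10 m = 1.38×10^7 km.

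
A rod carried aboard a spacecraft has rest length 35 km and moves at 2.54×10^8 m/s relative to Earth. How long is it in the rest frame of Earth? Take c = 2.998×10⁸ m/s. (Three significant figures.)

β = v/c = (2.54×10^8 m/s)/(2.998×10⁸ m/s) = 0.847231.
Lorentz factor: γ = (1 − 0.7178004)^(−1/2) = 1.8824.
Along the direction of motion the measured length is L₀/γ = 35/1.8824 = 18.6 km.

18.6 km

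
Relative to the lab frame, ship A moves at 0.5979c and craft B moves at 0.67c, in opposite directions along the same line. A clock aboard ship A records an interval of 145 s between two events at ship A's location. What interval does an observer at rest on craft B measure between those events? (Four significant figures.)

Speed of ship A in craft B's frame: u = (v_A + v_B)/(1 + v_A v_B/c²) = (0.5979 + 0.67)/(1 + 0.5979×0.67) = 1.2679/1.400593 = 0.90526; |u| = 0.90526c.
At |u| = 0.90526c, γ = (1 − 0.819496)^(−1/2) = 2.3537.
Ship A's interval is proper; time dilation gives Δt_B = γΔτ = 2.3537 × 145 s = 341.3 s.

341.3 s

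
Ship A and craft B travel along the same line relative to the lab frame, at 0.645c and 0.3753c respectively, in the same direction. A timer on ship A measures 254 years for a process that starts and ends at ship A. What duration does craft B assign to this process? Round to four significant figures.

Speed of ship A in craft B's frame: u = (v_A − v_B)/(1 − v_A v_B/c²) = (0.645 − 0.3753)/(1 − 0.645×0.3753) = 0.2697/0.7579315 = 0.35584; |u| = 0.35584c.
At |u| = 0.35584c, γ = (1 − 0.126622)^(−1/2) = 1.07.
The clock on ship A records proper time, so craft B measures Δt = γΔτ = 1.07 × 254 = 271.8 years.

271.8 years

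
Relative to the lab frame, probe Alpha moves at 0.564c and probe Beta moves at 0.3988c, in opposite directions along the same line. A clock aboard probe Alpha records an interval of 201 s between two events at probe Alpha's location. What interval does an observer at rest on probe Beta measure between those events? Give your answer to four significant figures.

325.1 s

The velocity of probe Alpha relative to probe Beta is (0.564 + 0.3988)c / (1 + 0.564×0.3988) = 0.78601c; relative speed 0.78601c.
γ for this relative speed: γ = 1/√(1 − 0.617812) = 1.6176.
Probe Alpha's interval is proper; time dilation gives Δt_B = γΔτ = 1.6176 × 201 s = 325.1 s.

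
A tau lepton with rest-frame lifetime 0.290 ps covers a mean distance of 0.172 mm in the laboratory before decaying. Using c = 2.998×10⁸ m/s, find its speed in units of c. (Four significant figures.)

Let x = d/(cτ) = 1.720×10^-4 m / (2.998×10⁸ m/s × 2.900×10^-13 s) = 1.9783. Since d = βγcτ, x = βγ = β/√(1−β²).
Solving: β² = x²/(1+x²) = 3.91367/4.91367 = 0.796486, so β = 0.8925.

0.8925c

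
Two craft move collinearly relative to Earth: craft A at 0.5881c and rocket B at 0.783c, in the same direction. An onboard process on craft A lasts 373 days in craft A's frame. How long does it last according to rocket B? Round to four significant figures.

Speed of craft A in rocket B's frame: u = (v_A − v_B)/(1 − v_A v_B/c²) = (0.5881 − 0.783)/(1 − 0.5881×0.783) = −0.1949/0.5395177 = −0.36125; |u| = 0.36125c.
γ for this relative speed: γ = 1/√(1 − 0.130502) = 1.0724.
The clock on craft A records proper time, so rocket B measures Δt = γΔτ = 1.0724 × 373 = 400.0 days.

400.0 days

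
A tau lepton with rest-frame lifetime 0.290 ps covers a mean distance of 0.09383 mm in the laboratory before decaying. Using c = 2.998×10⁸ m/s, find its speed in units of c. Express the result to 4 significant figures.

0.7335c

Let x = d/(cτ) = 9.383×10^-5 m / (2.998×10⁸ m/s × 2.900×10^-13 s) = 1.0792. Since d = βγcτ, x = βγ = β/√(1−β²).
Solving: β² = x²/(1+x²) = 1.16467/2.16467 = 0.538036, so β = 0.7335.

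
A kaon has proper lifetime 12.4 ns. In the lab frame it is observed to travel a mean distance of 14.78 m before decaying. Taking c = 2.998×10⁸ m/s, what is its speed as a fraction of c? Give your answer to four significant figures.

0.9698c

Let x = d/(cτ) = 14.78 m / (2.998×10⁸ m/s × 1.240×10^-8 s) = 3.9758. Since d = βγcτ, x = βγ = β/√(1−β²).
Solving: β² = x²/(1+x²) = 15.807/16.807 = 0.940501, so β = 0.9698.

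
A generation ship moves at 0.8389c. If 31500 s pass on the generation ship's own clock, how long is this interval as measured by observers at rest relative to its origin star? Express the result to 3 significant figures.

With β = 0.8389, γ = 1/√(1 − 0.8389²) = 1/√0.29624679 = 1.8373.
The onboard clock measures proper time, so the interval in the rest frame of its origin star is dilated: Δt = γ·Δτ = 1.8373 × 31500 s = 57900 s.

57900 s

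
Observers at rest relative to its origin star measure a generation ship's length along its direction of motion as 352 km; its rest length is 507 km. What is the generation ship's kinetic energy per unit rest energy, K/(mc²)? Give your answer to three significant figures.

From L = L₀/γ: γ = 507/352 = 1.44034.
K/(mc²) = γ − 1 = 1.44034 − 1 = 0.440.

0.440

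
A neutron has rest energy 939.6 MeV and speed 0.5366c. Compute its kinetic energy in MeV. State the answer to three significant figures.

174 MeV

With β = 0.5366, γ = 1/√(1 − 0.5366²) = 1/√0.71206044 = 1.18506.
Kinetic energy: K = (γ − 1)mc² = (1.18506 − 1) × 939.6 MeV = 0.18506 × 939.6 = 174 MeV.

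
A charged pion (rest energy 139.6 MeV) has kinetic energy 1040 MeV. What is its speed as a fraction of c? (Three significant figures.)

0.993c

K = (γ−1)mc², so γ = 1 + 1040/139.6 = 8.4499.
Then v/c = √(1 − γ⁻²) = √(1 − 0.0140054) = √0.9859946 = 0.993.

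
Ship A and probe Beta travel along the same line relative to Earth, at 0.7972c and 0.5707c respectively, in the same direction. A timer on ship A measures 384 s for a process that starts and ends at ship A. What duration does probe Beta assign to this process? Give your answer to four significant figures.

422.2 s

The velocity of ship A relative to probe Beta is (0.7972 − 0.5707)c / (1 − 0.7972×0.5707) = 0.41557c; relative speed 0.41557c.
At |u| = 0.41557c, γ = (1 − 0.172698)^(−1/2) = 1.0994.
Ship A's interval is proper; time dilation gives Δt_B = γΔτ = 1.0994 × 384 s = 422.2 s.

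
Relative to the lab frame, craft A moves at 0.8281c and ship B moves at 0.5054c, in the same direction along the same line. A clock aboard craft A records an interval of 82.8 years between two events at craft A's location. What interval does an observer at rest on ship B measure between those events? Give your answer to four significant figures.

The velocity of craft A relative to ship B is (0.8281 − 0.5054)c / (1 − 0.8281×0.5054) = 0.55496c; relative speed 0.55496c.
At |u| = 0.55496c, γ = (1 − 0.307981)^(−1/2) = 1.2021.
Craft A's interval is proper; time dilation gives Δt_B = γΔτ = 1.2021 × 82.8 years = 99.53 years.

99.53 years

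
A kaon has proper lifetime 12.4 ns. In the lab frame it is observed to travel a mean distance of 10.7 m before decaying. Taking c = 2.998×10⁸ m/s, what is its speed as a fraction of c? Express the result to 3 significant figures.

Lab distance = (lab lifetime)·v = γτ·βc, so βγ = d/(cτ) = 10.70/(2.998×10⁸ × 1.240×10^-8) = 2.8783.
With βγ = 2.8783: γ² = 1 + (βγ)² = 9.28461, and β = (βγ)/γ = 2.8783/3.04707 = 0.945.

0.945c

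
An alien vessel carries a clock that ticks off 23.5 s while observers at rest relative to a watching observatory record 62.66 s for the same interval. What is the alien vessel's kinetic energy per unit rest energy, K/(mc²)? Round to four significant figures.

1.666

The time-dilation ratio gives γ = 62.66/23.5 = 2.66638.
Since K = (γ−1)mc², K/(mc²) = 2.66638 − 1 = 1.666.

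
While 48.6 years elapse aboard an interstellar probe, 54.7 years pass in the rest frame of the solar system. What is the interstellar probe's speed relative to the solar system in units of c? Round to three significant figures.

γ = Δt/Δτ = 54.7/48.6 = 1.1255.
β = √(1 − 1/γ²) = √(1 − 0.789422) = √0.210578 = 0.459.

0.459c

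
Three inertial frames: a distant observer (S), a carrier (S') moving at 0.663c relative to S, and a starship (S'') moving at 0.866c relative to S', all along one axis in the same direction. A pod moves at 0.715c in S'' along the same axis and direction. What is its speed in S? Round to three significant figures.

Compose velocities in two stages. Stage 1 (into S'): u₁ = (0.715+0.866)/(1+0.715×0.866) = 0.97641.
Stage 2 (into S): u = (0.97641+0.663)/(1+0.97641×0.663) = 0.99517, so the speed is 0.995c.

0.995c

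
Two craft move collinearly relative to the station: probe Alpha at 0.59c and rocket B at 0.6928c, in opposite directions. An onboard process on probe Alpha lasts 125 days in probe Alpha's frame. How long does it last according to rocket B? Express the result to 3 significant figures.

302 days

Speed of probe Alpha in rocket B's frame: u = (v_A + v_B)/(1 + v_A v_B/c²) = (0.59 + 0.6928)/(1 + 0.59×0.6928) = 1.2828/1.408752 = 0.91059; |u| = 0.91059c.
γ for this relative speed: γ = 1/√(1 − 0.829174) = 2.4195.
The clock on probe Alpha records proper time, so rocket B measures Δt = γΔτ = 2.4195 × 125 = 302 days.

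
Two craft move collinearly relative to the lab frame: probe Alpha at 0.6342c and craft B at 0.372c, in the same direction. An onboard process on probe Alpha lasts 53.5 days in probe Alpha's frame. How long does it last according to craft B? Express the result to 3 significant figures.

57.0 days

The velocity of probe Alpha relative to craft B is (0.6342 − 0.372)c / (1 − 0.6342×0.372) = 0.34316c; relative speed 0.34316c.
γ for this relative speed: γ = 1/√(1 − 0.117759) = 1.0646.
Probe Alpha's interval is proper; time dilation gives Δt_B = γΔτ = 1.0646 × 53.5 days = 57.0 days.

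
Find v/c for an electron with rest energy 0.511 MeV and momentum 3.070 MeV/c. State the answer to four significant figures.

0.9864

βγ = pc/(mc²) = 3.070/0.511 = 6.0078.
Since γ² = 1 + (βγ)² = 37.0937, γ = √37.0937 = 6.09046, and β = (βγ)/γ = 6.0078/6.09046 = 0.9864.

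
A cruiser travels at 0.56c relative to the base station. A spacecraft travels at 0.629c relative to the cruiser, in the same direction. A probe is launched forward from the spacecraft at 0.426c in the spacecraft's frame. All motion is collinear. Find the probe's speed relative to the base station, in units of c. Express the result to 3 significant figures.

0.950c

First combine the probe and spacecraft (S''→S'): u₁ = (0.426 + 0.629)/(1 + 0.426×0.629) = 1.055/1.267954 = 0.83205.
Then combine with the cruiser (S'→S): u = (0.83205 + 0.56)/(1 + 0.83205×0.56) = 1.39205/1.465948 = 0.94959.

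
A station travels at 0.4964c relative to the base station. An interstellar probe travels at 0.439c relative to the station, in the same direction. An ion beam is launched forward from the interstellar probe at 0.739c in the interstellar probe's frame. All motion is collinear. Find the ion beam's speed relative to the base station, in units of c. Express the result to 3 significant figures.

0.961c

Apply u = (u'+v)/(1+u'v) twice. Ion beam in the station frame: (0.739+0.439)/(1+0.739·0.439) = 1.178/1.324421 = 0.88945c.
That velocity, transformed to the rest frame of the base station: (0.88945+0.4964)/(1+0.88945·0.4964) = 1.38585/1.44152298 = 0.96138c.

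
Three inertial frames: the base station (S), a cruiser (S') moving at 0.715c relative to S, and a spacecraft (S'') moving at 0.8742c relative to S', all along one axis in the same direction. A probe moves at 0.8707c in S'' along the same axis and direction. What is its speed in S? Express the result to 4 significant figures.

0.9985c

Compose velocities in two stages. Stage 1 (into S'): u₁ = (0.8707+0.8742)/(1+0.8707×0.8742) = 0.99076.
Stage 2 (into S): u = (0.99076+0.715)/(1+0.99076×0.715) = 0.99846, so the speed is 0.9985c.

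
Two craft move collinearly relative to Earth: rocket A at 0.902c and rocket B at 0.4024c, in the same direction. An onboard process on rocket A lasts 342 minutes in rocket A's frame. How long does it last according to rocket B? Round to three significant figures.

551 minutes

Transform rocket A's velocity into rocket B's frame: (0.902 − 0.4024)/(1 − 0.902·0.4024) = 0.4996/0.6370352, so the relative speed is 0.78426c.
γ for this relative speed: γ = 1/√(1 − 0.615064) = 1.6118.
The clock on rocket A records proper time, so rocket B measures Δt = γΔτ = 1.6118 × 342 = 551 minutes.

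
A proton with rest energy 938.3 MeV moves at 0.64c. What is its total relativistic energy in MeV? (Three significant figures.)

With β = 0.64, γ = 1/√(1 − 0.64²) = 1/√0.5904 = 1.3014.
Total energy: E = γmc² = 1.3014 × 938.3 MeV = 1220 MeV.

1220 MeV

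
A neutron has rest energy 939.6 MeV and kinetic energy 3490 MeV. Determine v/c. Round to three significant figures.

0.977

K = (γ−1)mc², so γ = 1 + 3490/939.6 = 4.7143.
Then v/c = √(1 − γ⁻²) = √(1 − 0.0449951) = √0.9550049 = 0.977.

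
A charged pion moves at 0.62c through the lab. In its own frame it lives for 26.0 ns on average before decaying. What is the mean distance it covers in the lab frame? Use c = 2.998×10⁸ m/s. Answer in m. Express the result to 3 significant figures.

γ = 1/√(1 − β²) = 1/√(1 − 0.3844) = 1/√0.6156 = 1/0.784602 = 1.2745.
Lab-frame lifetime: Δt = γτ = 1.2745 × 26.0 ns = 33.137 ns.
Distance: d = vΔt = 0.62 × 2.998×10⁸ m/s × 3.3137×10^-8 s = 6.16 m.

6.16 m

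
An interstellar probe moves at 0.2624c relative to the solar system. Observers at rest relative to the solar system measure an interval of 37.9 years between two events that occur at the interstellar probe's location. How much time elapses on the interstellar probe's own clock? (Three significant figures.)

36.6 years

With β = 0.2624, γ = 1/√(1 − 0.2624²) = 1/√0.93114624 = 1.0363.
The interstellar probe's clock runs slow as seen from the solar system, so Δτ = Δt/γ = 37.9/1.0363 = 36.6 years.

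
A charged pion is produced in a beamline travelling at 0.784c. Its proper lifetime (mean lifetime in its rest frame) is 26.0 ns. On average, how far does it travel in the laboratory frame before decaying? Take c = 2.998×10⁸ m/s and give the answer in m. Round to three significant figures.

With β = 0.784, γ = 1/√(1 − 0.784²) = 1/√0.385344 = 1.6109.
Lab-frame lifetime: Δt = γτ = 1.6109 × 26.0 ns = 41.883 ns.
Distance: d = vΔt = 0.784 × 2.998×10⁸ m/s × 4.1883×10^-8 s = 9.84 m.

9.84 m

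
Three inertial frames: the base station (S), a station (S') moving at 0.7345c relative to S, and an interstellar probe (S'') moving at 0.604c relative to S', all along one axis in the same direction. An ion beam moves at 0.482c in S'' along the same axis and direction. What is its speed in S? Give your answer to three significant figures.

First combine the ion beam and interstellar probe (S''→S'): u₁ = (0.482 + 0.604)/(1 + 0.482×0.604) = 1.086/1.291128 = 0.84112.
Then combine with the station (S'→S): u = (0.84112 + 0.7345)/(1 + 0.84112×0.7345) = 1.57562/1.61780264 = 0.97393.

0.974c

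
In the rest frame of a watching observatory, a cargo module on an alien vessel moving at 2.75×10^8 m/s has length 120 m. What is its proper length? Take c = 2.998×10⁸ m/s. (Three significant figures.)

301 m

β = v/c = (2.75×10^8 m/s)/(2.998×10⁸ m/s) = 0.917278.
With β = 0.917278, γ = 1/√(1 − 0.917278²) = 1/√0.1586011 = 2.511.
Proper length: L₀ = γ·L = 2.511 × 120 = 301 m.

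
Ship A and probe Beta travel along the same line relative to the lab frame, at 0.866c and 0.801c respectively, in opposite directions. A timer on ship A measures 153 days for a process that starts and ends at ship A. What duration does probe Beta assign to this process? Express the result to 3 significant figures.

866 days

The velocity of ship A relative to probe Beta is (0.866 + 0.801)c / (1 + 0.866×0.801) = 0.98426c; relative speed 0.98426c.
γ for this relative speed: γ = 1/√(1 − 0.968768) = 5.6585.
The clock on ship A records proper time, so probe Beta measures Δt = γΔτ = 5.6585 × 153 = 866 days.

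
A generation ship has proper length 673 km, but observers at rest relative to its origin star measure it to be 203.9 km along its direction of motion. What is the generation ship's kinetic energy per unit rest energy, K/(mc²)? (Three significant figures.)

2.30

From L = L₀/γ: γ = 673/203.9 = 3.30064.
K/(mc²) = γ − 1 = 3.30064 − 1 = 2.30.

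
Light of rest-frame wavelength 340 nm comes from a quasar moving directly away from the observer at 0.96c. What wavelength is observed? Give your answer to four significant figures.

Relativistic Doppler for wavelength: λ_obs = λ_src · √((1+β)/(1−β)).
With β = 0.96: factor = √(1.96/0.04) = 7.
λ_obs = 340 × 7 = 2380 nm.

2380 nm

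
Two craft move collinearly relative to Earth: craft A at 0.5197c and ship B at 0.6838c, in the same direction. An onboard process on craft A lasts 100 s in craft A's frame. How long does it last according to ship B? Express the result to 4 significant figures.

Transform craft A's velocity into ship B's frame: (0.5197 − 0.6838)/(1 − 0.5197·0.6838) = −0.1641/0.64462914, so the relative speed is 0.25456c.
At |u| = 0.25456c, γ = (1 − 0.0648008)^(−1/2) = 1.0341.
Craft A's interval is proper; time dilation gives Δt_B = γΔτ = 1.0341 × 100 s = 103.4 s.

103.4 s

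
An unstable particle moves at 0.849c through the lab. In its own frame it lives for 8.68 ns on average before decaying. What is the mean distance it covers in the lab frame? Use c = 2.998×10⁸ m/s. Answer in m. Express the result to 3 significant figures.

4.18 m

Lorentz factor: γ = (1 − 0.720801)^(−1/2) = 1.8925.
Lab-frame lifetime: Δt = γτ = 1.8925 × 8.68 ns = 16.427 ns.
Distance: d = vΔt = 0.849 × 2.998×10⁸ m/s × 1.6427×10^-8 s = 4.18 m.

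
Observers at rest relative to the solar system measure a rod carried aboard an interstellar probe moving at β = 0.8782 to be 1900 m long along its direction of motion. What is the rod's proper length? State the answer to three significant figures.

With β = 0.8782, γ = 1/√(1 − 0.8782²) = 1/√0.22876476 = 2.0908.
Proper length: L₀ = γ·L = 2.0908 × 1900 = 3970 m.

3970 m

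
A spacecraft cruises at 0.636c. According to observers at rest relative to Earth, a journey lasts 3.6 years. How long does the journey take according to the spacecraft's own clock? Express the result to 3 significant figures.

Lorentz factor: γ = (1 − 0.404496)^(−1/2) = 1.2959.
The spacecraft's clock runs slow as seen from Earth, so Δτ = Δt/γ = 3.6/1.2959 = 2.78 years.

2.78 years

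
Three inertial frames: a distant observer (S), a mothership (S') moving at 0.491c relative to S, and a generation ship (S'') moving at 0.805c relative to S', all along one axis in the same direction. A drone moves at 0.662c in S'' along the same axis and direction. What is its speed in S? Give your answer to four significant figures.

0.9851c

Compose velocities in two stages. Stage 1 (into S'): u₁ = (0.662+0.805)/(1+0.662×0.805) = 0.957.
Stage 2 (into S): u = (0.957+0.491)/(1+0.957×0.491) = 0.98511, so the speed is 0.9851c.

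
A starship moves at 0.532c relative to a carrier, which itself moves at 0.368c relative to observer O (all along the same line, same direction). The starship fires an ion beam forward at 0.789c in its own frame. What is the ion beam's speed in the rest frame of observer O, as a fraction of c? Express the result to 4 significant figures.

0.9673c

Apply u = (u'+v)/(1+u'v) twice. Ion beam in the carrier frame: (0.789+0.532)/(1+0.789·0.532) = 1.321/1.419748 = 0.93045c.
That velocity, transformed to the rest frame of observer O: (0.93045+0.368)/(1+0.93045·0.368) = 1.29845/1.3424056 = 0.96726c.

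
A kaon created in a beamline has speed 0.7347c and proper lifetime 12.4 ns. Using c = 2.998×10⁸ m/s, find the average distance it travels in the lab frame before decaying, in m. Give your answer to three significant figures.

4.03 m

γ = 1/√(1 − β²) = 1/√(1 − 0.53978409) = 1/√0.46021591 = 1/0.678392 = 1.4741.
Lab-frame lifetime: Δt = γτ = 1.4741 × 12.4 ns = 18.279 ns.
Distance: d = vΔt = 0.7347 × 2.998×10⁸ m/s × 1.8279×10^-8 s = 4.03 m.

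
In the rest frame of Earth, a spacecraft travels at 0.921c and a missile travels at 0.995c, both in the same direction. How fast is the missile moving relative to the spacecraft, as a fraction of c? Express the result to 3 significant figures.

Transform to the spacecraft's frame: u' = (u − v)/(1 − uv/c²).
u' = (0.995 − 0.921)/(1 − 0.995×0.921) = 0.074/0.083605 = 0.88511.
Speed in the spacecraft's frame: 0.885c (in the same direction).

0.885c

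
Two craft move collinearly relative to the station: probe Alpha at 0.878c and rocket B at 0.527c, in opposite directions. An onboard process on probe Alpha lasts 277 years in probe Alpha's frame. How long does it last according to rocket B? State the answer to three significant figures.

Transform probe Alpha's velocity into rocket B's frame: (0.878 + 0.527)/(1 + 0.878·0.527) = 1.405/1.462706, so the relative speed is 0.96055c.
At |u| = 0.96055c, γ = (1 − 0.922656)^(−1/2) = 3.5957.
The clock on probe Alpha records proper time, so rocket B measures Δt = γΔτ = 3.5957 × 277 = 996 years.

996 years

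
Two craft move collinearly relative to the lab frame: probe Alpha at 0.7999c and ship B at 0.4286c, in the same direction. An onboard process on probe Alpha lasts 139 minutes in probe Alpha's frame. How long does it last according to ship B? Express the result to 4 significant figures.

168.5 minutes

Transform probe Alpha's velocity into ship B's frame: (0.7999 − 0.4286)/(1 − 0.7999·0.4286) = 0.3713/0.65716286, so the relative speed is 0.565c.
γ for this relative speed: γ = 1/√(1 − 0.319225) = 1.212.
The clock on probe Alpha records proper time, so ship B measures Δt = γΔτ = 1.212 × 139 = 168.5 minutes.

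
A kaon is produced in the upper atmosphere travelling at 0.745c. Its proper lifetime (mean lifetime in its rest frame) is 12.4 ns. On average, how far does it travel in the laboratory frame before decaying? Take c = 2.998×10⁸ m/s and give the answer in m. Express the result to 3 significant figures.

4.15 m

With β = 0.745, γ = 1/√(1 − 0.745²) = 1/√0.444975 = 1.4991.
Lab-frame lifetime: Δt = γτ = 1.4991 × 12.4 ns = 18.589 ns.
Distance: d = vΔt = 0.745 × 2.998×10⁸ m/s × 1.8589×10^-8 s = 4.15 m.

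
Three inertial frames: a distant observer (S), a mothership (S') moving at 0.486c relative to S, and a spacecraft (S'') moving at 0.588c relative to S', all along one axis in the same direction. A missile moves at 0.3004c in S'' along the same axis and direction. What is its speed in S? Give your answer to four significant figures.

0.9079c

First combine the missile and spacecraft (S''→S'): u₁ = (0.3004 + 0.588)/(1 + 0.3004×0.588) = 0.8884/1.1766352 = 0.75503.
Then combine with the mothership (S'→S): u = (0.75503 + 0.486)/(1 + 0.75503×0.486) = 1.24103/1.36694458 = 0.90789.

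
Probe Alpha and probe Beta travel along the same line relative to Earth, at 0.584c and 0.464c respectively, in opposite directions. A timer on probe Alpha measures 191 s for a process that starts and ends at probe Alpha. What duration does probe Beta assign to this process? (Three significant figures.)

Transform probe Alpha's velocity into probe Beta's frame: (0.584 + 0.464)/(1 + 0.584·0.464) = 1.048/1.270976, so the relative speed is 0.82456c.
At |u| = 0.82456c, γ = (1 − 0.679899)^(−1/2) = 1.7675.
The clock on probe Alpha records proper time, so probe Beta measures Δt = γΔτ = 1.7675 × 191 = 338 s.

338 s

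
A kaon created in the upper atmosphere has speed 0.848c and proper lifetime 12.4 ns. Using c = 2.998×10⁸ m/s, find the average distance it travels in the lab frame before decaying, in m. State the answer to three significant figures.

With β = 0.848, γ = 1/√(1 − 0.848²) = 1/√0.280896 = 1.8868.
Lab-frame lifetime: Δt = γτ = 1.8868 × 12.4 ns = 23.396 ns.
Distance: d = vΔt = 0.848 × 2.998×10⁸ m/s × 2.3396×10^-8 s = 5.95 m.

5.95 m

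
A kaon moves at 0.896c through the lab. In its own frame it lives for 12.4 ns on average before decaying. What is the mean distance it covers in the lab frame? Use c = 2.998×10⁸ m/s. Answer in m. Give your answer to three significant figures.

7.50 m

With β = 0.896, γ = 1/√(1 − 0.896²) = 1/√0.197184 = 2.252.
Lab-frame lifetime: Δt = γτ = 2.252 × 12.4 ns = 27.925 ns.
Distance: d = vΔt = 0.896 × 2.998×10⁸ m/s × 2.7925×10^-8 s = 7.50 m.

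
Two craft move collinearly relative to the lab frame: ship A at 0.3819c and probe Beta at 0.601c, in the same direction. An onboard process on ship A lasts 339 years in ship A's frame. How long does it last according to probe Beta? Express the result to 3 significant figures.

Transform ship A's velocity into probe Beta's frame: (0.3819 − 0.601)/(1 − 0.3819·0.601) = −0.2191/0.7704781, so the relative speed is 0.28437c.
γ for this relative speed: γ = 1/√(1 − 0.0808663) = 1.0431.
The clock on ship A records proper time, so probe Beta measures Δt = γΔτ = 1.0431 × 339 = 354 years.

354 years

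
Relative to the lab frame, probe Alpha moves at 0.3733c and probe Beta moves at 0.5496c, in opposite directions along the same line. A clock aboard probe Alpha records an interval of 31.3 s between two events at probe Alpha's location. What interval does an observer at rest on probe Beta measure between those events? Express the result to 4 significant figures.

The velocity of probe Alpha relative to probe Beta is (0.3733 + 0.5496)c / (1 + 0.3733×0.5496) = 0.76579c; relative speed 0.76579c.
γ for this relative speed: γ = 1/√(1 − 0.586434) = 1.555.
Probe Alpha's interval is proper; time dilation gives Δt_B = γΔτ = 1.555 × 31.3 s = 48.67 s.

48.67 s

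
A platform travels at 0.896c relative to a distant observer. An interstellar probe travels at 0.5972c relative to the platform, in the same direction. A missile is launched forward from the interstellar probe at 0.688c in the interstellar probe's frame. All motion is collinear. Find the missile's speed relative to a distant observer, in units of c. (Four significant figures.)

0.9949c

Compose velocities in two stages. Stage 1 (into S'): u₁ = (0.688+0.5972)/(1+0.688×0.5972) = 0.91092.
Stage 2 (into S): u = (0.91092+0.896)/(1+0.91092×0.896) = 0.9949, so the speed is 0.9949c.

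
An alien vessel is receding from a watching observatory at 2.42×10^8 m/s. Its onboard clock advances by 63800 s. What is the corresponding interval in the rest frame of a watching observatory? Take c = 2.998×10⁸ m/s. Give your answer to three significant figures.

1.08×10^5 s

β = v/c = (2.42×10^8 m/s)/(2.998×10⁸ m/s) = 0.807205.
γ = 1/√(1 − β²) = 1/√(1 − 0.6515799) = 1/√0.3484201 = 1/0.590271 = 1.6941.
Time dilation: Δt = γ·Δτ = 1.6941 × 63800 = 1.08×10^5 s.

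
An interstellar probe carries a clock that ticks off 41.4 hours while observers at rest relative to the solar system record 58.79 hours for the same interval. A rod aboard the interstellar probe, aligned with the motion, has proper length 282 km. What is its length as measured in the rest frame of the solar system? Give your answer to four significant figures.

From Δt = γΔτ: γ = 58.79/41.4 = 1.42005.
The rod contracts by the same γ: 282 km / 1.42005 = 198.6 km.

198.6 km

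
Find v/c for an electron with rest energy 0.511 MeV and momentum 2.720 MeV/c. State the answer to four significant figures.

0.9828

pc/(mc²) = 2.720/0.511 = 5.3229 = βγ = β/√(1−β²).
So β² = x²/(1 + x²) with x = 5.3229: x² = 28.3333, β² = 28.3333/29.3333 = 0.965909, β = 0.9828.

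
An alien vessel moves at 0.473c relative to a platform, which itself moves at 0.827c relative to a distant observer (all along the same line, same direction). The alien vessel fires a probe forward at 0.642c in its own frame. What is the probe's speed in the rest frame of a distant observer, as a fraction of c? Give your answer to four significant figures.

0.9853c

First combine the probe and alien vessel (S''→S'): u₁ = (0.642 + 0.473)/(1 + 0.642×0.473) = 1.115/1.303666 = 0.85528.
Then combine with the platform (S'→S): u = (0.85528 + 0.827)/(1 + 0.85528×0.827) = 1.68228/1.70731656 = 0.98534.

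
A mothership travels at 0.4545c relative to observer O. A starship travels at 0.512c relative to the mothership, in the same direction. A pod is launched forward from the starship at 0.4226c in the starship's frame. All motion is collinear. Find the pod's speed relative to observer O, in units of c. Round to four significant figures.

Apply u = (u'+v)/(1+u'v) twice. Pod in the mothership frame: (0.4226+0.512)/(1+0.4226·0.512) = 0.9346/1.2163712 = 0.76835c.
That velocity, transformed to the rest frame of observer O: (0.76835+0.4545)/(1+0.76835·0.4545) = 1.22285/1.349215075 = 0.90634c.

0.9063c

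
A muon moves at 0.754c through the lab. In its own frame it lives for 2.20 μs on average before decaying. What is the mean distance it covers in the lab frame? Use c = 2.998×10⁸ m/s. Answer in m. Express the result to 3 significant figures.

Lorentz factor: γ = (1 − 0.568516)^(−1/2) = 1.5224.
Lab-frame lifetime: Δt = γτ = 1.5224 × 2.20 μs = 3.3493 μs.
Distance: d = vΔt = 0.754 × 2.998×10⁸ m/s × 3.3493×10^-6 s = 757 m.

757 m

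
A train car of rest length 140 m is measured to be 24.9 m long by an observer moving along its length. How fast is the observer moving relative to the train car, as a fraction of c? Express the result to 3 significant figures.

0.984c

Length contraction gives γ = L₀/L = 140/24.9 = 5.6225.
β = √(1 − 1/γ²) = √0.968367 = 0.984.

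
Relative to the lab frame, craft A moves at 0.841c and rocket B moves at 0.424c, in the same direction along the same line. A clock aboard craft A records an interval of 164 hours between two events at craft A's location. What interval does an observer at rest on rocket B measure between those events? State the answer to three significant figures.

Transform craft A's velocity into rocket B's frame: (0.841 − 0.424)/(1 − 0.841·0.424) = 0.417/0.643416, so the relative speed is 0.6481c.
γ for this relative speed: γ = 1/√(1 − 0.420034) = 1.3131.
The clock on craft A records proper time, so rocket B measures Δt = γΔτ = 1.3131 × 164 = 215 hours.

215 hours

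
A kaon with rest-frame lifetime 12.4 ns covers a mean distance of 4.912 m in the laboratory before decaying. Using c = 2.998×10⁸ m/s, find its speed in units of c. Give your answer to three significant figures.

Lab distance = (lab lifetime)·v = γτ·βc, so βγ = d/(cτ) = 4.912/(2.998×10⁸ × 1.240×10^-8) = 1.3213.
With βγ = 1.3213: γ² = 1 + (βγ)² = 2.74583, and β = (βγ)/γ = 1.3213/1.65705 = 0.797.

0.797c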